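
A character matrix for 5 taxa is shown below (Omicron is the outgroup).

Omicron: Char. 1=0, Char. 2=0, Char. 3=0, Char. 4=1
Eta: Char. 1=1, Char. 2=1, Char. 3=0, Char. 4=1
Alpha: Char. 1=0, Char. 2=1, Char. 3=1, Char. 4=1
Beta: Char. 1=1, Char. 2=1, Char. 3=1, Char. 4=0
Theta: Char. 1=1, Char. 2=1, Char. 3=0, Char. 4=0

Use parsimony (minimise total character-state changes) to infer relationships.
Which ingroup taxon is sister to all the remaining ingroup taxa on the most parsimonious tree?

Character polarity is set by the outgroup: the derived state is whichever differs from the outgroup's state, so for Char. 4 the derived state is '0', and for the remaining characters it is '1'.
Char. 1: derived state '1' in Beta, Eta, and Theta only — synapomorphy for {Beta, Eta, Theta}.
Char. 2 (derived state '1') is shared by all ingroup taxa — unites the whole ingroup.
Char. 3 groups Alpha and Beta, which is incompatible with the clades supported by the remaining characters; treating it as convergent (homoplasy) costs fewer steps than any alternative tree.
Char. 4: derived state '0' in Beta and Theta only — synapomorphy for {Beta, Theta}.
Most parsimonious ingroup topology: ((Eta,(Beta,Theta)),Alpha).
Alpha is sister to the clade containing all other ingroup taxa, so it is the earliest-diverging (most basal) ingroup lineage.

Alpha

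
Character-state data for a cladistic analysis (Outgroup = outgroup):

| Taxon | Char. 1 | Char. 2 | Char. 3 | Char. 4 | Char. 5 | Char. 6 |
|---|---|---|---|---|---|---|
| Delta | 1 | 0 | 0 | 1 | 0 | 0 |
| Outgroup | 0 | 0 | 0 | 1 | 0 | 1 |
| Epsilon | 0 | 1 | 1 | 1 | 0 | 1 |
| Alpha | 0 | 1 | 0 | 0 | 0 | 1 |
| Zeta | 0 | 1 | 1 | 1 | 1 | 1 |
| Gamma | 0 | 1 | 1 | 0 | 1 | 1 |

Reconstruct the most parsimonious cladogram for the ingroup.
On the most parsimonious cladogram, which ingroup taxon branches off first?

Delta

Character polarity is set by the outgroup: the derived state is whichever differs from the outgroup's state, so for Char. 4, Char. 6 the derived state is '0', and for the remaining characters it is '1'.
Char. 1 (derived state '1') is unique to Delta (autapomorphy; uninformative for grouping).
Only Alpha, Epsilon, Gamma, and Zeta show the derived state '1' for Char. 2, supporting them as a clade.
Char. 3 (derived state '1') is shared by Epsilon, Gamma, and Zeta — a synapomorphy uniting that clade.
Char. 4 groups Alpha and Gamma, which is incompatible with the clades supported by the remaining characters; treating it as convergent (homoplasy) costs fewer steps than any alternative tree.
Char. 5 (derived state '1') is shared by Gamma and Zeta — a synapomorphy uniting that clade.
Char. 6 (derived state '0') is unique to Delta (autapomorphy; uninformative for grouping).
Most parsimonious ingroup topology: (((Epsilon,(Zeta,Gamma)),Alpha),Delta).
Delta is sister to the clade containing all other ingroup taxa, so it is the earliest-diverging (most basal) ingroup lineage.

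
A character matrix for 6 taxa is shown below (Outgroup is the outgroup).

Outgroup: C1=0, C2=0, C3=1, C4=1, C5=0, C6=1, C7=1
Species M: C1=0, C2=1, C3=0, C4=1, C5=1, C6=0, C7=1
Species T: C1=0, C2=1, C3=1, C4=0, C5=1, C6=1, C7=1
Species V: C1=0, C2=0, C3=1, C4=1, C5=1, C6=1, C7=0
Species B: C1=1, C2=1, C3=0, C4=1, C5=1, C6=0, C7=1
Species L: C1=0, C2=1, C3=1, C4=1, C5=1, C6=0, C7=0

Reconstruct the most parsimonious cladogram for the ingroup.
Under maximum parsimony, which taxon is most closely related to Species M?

Species B

Character polarity is set by the outgroup: the derived state is whichever differs from the outgroup's state, so for C3, C4, C6, C7 the derived state is '0', and for the remaining characters it is '1'.
C1 (derived state '1') is unique to Species B (autapomorphy; uninformative for grouping).
Only Species B, Species L, Species M, and Species T show the derived state '1' for C2, supporting them as a clade.
C3 (derived state '0') is shared by Species B and Species M — a synapomorphy uniting that clade.
C4: derived state '0' in Species T only — an autapomorphy, so it tells us nothing about relationships among taxa.
All ingroup taxa share the derived state '1' for C5; it defines the ingroup but does not resolve relationships within it.
Only Species B, Species L, and Species M show the derived state '0' for C6, supporting them as a clade.
C7 (state '0') occurs in Species L and Species V but conflicts with the nesting implied by the other characters — most parsimoniously interpreted as homoplasy.
Most parsimonious ingroup topology: ((((Species M,Species B),Species L),Species T),Species V).
Species M and Species B form a cherry on this tree, so they are sister taxa.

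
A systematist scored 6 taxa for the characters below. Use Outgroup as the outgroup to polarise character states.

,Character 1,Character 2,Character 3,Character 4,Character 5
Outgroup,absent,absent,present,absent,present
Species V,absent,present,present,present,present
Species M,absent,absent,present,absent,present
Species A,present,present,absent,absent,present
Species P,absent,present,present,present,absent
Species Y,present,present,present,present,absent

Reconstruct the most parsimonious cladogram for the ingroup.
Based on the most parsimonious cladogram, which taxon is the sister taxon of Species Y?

Species P

Character polarity is set by the outgroup: the derived state is whichever differs from the outgroup's state, so for Character 3, Character 5 the derived state is 'absent', and for the remaining characters it is 'present'.
Character 1 groups Species A and Species Y, which is incompatible with the clades supported by the remaining characters; treating it as convergent (homoplasy) costs fewer steps than any alternative tree.
Character 2 (derived state 'present') is shared by Species A, Species P, Species V, and Species Y — a synapomorphy uniting that clade.
Character 3: derived state 'absent' in Species A only — an autapomorphy, so it tells us nothing about relationships among taxa.
Only Species P, Species V, and Species Y show the derived state 'present' for Character 4, supporting them as a clade.
Only Species P and Species Y show the derived state 'absent' for Character 5, supporting them as a clade.
Most parsimonious ingroup topology: (((Species V,(Species P,Species Y)),Species A),Species M).
Species Y and Species P form a cherry on this tree, so they are sister taxa.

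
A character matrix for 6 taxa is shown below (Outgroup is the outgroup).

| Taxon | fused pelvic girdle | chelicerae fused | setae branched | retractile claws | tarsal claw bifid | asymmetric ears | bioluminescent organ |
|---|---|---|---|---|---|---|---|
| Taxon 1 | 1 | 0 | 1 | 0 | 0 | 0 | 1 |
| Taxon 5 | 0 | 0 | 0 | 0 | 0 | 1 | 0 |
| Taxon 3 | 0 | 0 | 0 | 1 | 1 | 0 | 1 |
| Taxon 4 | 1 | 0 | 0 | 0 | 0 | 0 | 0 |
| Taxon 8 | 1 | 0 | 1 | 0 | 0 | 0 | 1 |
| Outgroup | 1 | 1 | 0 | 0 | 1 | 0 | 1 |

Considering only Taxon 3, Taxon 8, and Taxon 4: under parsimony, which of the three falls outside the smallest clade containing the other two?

Taxon 3

Character polarity is set by the outgroup: the derived state is whichever differs from the outgroup's state, so for fused pelvic girdle, chelicerae fused, tarsal claw bifid, bioluminescent organ the derived state is '0', and for the remaining characters it is '1'.
fused pelvic girdle (state '0') occurs in Taxon 3 and Taxon 5 but conflicts with the nesting implied by the other characters — most parsimoniously interpreted as homoplasy.
All ingroup taxa share the derived state '0' for chelicerae fused; it defines the ingroup but does not resolve relationships within it.
setae branched: derived state '1' in Taxon 1 and Taxon 8 only — synapomorphy for {Taxon 1, Taxon 8}.
retractile claws: derived state '1' in Taxon 3 only — an autapomorphy, so it tells us nothing about relationships among taxa.
Only Taxon 1, Taxon 4, Taxon 5, and Taxon 8 show the derived state '0' for tarsal claw bifid, supporting them as a clade.
asymmetric ears: derived state '1' in Taxon 5 only — an autapomorphy, so it tells us nothing about relationships among taxa.
bioluminescent organ (derived state '0') is shared by Taxon 4 and Taxon 5 — a synapomorphy uniting that clade.
Most parsimonious ingroup topology: (((Taxon 8,Taxon 1),(Taxon 5,Taxon 4)),Taxon 3).
Taxon 4 and Taxon 8 share a more recent common ancestor with each other than either does with Taxon 3, so Taxon 3 is the least closely related of the three.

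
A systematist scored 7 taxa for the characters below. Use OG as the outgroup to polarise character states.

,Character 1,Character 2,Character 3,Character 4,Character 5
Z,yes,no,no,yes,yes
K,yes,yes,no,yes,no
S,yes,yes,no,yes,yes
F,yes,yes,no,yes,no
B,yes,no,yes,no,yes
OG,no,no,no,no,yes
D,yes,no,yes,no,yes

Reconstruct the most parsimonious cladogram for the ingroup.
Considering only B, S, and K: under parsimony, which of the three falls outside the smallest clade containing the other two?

Character polarity is set by the outgroup: the derived state is whichever differs from the outgroup's state, so for Character 5 the derived state is 'no', and for the remaining characters it is 'yes'.
Character 1 (derived state 'yes') is shared by all ingroup taxa — unites the whole ingroup.
Only F, K, and S show the derived state 'yes' for Character 2, supporting them as a clade.
Character 3 (derived state 'yes') is shared by B and D — a synapomorphy uniting that clade.
Character 4 (derived state 'yes') is shared by F, K, S, and Z — a synapomorphy uniting that clade.
Character 5: derived state 'no' in F and K only — synapomorphy for {F, K}.
Most parsimonious ingroup topology: ((Z,(S,(K,F))),(B,D)).
S and K share a more recent common ancestor with each other than either does with B, so B is the least closely related of the three.

B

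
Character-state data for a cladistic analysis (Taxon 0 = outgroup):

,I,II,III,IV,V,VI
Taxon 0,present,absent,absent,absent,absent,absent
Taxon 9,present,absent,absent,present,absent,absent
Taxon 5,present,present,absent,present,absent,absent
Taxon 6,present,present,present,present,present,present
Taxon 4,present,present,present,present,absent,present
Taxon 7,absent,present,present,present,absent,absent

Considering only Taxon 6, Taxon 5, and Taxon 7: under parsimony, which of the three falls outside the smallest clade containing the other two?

Taxon 5

Character polarity is set by the outgroup: the derived state is whichever differs from the outgroup's state, so for I the derived state is 'absent', and for the remaining characters it is 'present'.
I: derived state 'absent' in Taxon 7 only — an autapomorphy, so it tells us nothing about relationships among taxa.
Only Taxon 4, Taxon 5, Taxon 6, and Taxon 7 show the derived state 'present' for II, supporting them as a clade.
Only Taxon 4, Taxon 6, and Taxon 7 show the derived state 'present' for III, supporting them as a clade.
IV (derived state 'present') is shared by all ingroup taxa — unites the whole ingroup.
V (derived state 'present') is unique to Taxon 6 (autapomorphy; uninformative for grouping).
VI (derived state 'present') is shared by Taxon 4 and Taxon 6 — a synapomorphy uniting that clade.
Most parsimonious ingroup topology: (Taxon 9,(Taxon 5,((Taxon 6,Taxon 4),Taxon 7))).
Taxon 7 and Taxon 6 share a more recent common ancestor with each other than either does with Taxon 5, so Taxon 5 is the least closely related of the three.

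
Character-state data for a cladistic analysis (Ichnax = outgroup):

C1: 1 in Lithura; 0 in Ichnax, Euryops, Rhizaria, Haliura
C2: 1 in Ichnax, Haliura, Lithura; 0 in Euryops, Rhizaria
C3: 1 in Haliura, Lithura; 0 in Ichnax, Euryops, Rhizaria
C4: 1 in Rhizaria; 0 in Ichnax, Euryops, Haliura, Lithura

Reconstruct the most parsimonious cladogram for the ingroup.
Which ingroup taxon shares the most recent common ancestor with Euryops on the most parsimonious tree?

Rhizaria

Character polarity is set by the outgroup: the derived state is whichever differs from the outgroup's state, so for C2 the derived state is '0', and for the remaining characters it is '1'.
C1: derived state '1' in Lithura only — an autapomorphy, so it tells us nothing about relationships among taxa.
C2 (derived state '0') is shared by Euryops and Rhizaria — a synapomorphy uniting that clade.
C3: derived state '1' in Haliura and Lithura only — synapomorphy for {Haliura, Lithura}.
C4 (derived state '1') is unique to Rhizaria (autapomorphy; uninformative for grouping).
Most parsimonious ingroup topology: ((Euryops,Rhizaria),(Haliura,Lithura)).
Euryops and Rhizaria form a cherry on this tree, so they are sister taxa.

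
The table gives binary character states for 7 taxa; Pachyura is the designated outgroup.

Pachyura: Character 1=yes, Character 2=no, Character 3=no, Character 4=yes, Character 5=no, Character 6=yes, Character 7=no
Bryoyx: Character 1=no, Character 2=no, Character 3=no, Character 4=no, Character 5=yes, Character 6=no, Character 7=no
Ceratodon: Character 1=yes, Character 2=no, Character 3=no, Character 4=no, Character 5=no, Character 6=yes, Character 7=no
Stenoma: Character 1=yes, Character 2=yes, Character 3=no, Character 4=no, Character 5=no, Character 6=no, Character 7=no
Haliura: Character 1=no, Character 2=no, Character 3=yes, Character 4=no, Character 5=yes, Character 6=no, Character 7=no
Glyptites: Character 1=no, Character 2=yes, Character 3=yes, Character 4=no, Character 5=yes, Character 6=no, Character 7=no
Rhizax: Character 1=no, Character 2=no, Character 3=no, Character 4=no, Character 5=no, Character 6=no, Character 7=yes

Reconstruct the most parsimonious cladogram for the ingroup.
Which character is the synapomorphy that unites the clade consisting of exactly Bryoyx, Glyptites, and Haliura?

Character polarity is set by the outgroup: the derived state is whichever differs from the outgroup's state, so for Character 1, Character 4, Character 6 the derived state is 'no', and for the remaining characters it is 'yes'.
Only Bryoyx, Glyptites, Haliura, and Rhizax show the derived state 'no' for Character 1, supporting them as a clade.
Character 2 (state 'yes') occurs in Glyptites and Stenoma but conflicts with the nesting implied by the other characters — most parsimoniously interpreted as homoplasy.
Only Glyptites and Haliura show the derived state 'yes' for Character 3, supporting them as a clade.
Character 4 (derived state 'no') is shared by all ingroup taxa — unites the whole ingroup.
Character 5: derived state 'yes' in Bryoyx, Glyptites, and Haliura only — synapomorphy for {Bryoyx, Glyptites, Haliura}.
Character 6: derived state 'no' in Bryoyx, Glyptites, Haliura, Rhizax, and Stenoma only — synapomorphy for {Bryoyx, Glyptites, Haliura, Rhizax, Stenoma}.
Character 7: derived state 'yes' in Rhizax only — an autapomorphy, so it tells us nothing about relationships among taxa.
Most parsimonious ingroup topology: ((((Bryoyx,(Haliura,Glyptites)),Rhizax),Stenoma),Ceratodon).
The clade {Bryoyx, Glyptites, Haliura} is supported by Character 5: its derived state 'yes' occurs in exactly those taxa and in no other taxon (including the outgroup).

Character 5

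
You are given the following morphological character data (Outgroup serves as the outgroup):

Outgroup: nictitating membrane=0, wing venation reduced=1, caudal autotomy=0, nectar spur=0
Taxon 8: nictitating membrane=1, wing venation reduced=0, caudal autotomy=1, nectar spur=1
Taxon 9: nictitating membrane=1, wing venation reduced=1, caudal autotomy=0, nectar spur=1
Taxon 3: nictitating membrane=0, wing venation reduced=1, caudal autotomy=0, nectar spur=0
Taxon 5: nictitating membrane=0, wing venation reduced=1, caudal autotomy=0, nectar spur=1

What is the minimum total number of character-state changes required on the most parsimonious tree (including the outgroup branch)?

4

Character polarity is set by the outgroup: the derived state is whichever differs from the outgroup's state, so for wing venation reduced the derived state is '0', and for the remaining characters it is '1'.
nictitating membrane: derived state '1' in Taxon 8 and Taxon 9 only — synapomorphy for {Taxon 8, Taxon 9}.
wing venation reduced (derived state '0') is unique to Taxon 8 (autapomorphy; uninformative for grouping).
caudal autotomy (derived state '1') is unique to Taxon 8 (autapomorphy; uninformative for grouping).
nectar spur: derived state '1' in Taxon 5, Taxon 8, and Taxon 9 only — synapomorphy for {Taxon 5, Taxon 8, Taxon 9}.
Most parsimonious ingroup topology: (((Taxon 8,Taxon 9),Taxon 5),Taxon 3).
Changes per character on this tree: nictitating membrane: 1; wing venation reduced: 1; caudal autotomy: 1; nectar spur: 1.
Total = 4.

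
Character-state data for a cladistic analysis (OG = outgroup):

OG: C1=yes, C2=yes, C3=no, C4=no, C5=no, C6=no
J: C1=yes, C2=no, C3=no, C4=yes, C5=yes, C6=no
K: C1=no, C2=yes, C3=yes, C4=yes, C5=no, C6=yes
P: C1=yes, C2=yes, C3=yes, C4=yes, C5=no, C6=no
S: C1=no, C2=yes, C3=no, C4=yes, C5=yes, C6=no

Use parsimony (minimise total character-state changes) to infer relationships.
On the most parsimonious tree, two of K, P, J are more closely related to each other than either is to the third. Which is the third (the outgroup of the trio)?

Character polarity is set by the outgroup: the derived state is whichever differs from the outgroup's state, so for C1, C2 the derived state is 'no', and for the remaining characters it is 'yes'.
C1 groups K and S, which is incompatible with the clades supported by the remaining characters; treating it as convergent (homoplasy) costs fewer steps than any alternative tree.
C2 (derived state 'no') is unique to J (autapomorphy; uninformative for grouping).
C3 (derived state 'yes') is shared by K and P — a synapomorphy uniting that clade.
All ingroup taxa share the derived state 'yes' for C4; it defines the ingroup but does not resolve relationships within it.
Only J and S show the derived state 'yes' for C5, supporting them as a clade.
C6: derived state 'yes' in K only — an autapomorphy, so it tells us nothing about relationships among taxa.
Most parsimonious ingroup topology: ((J,S),(K,P)).
P and K share a more recent common ancestor with each other than either does with J, so J is the least closely related of the three.

J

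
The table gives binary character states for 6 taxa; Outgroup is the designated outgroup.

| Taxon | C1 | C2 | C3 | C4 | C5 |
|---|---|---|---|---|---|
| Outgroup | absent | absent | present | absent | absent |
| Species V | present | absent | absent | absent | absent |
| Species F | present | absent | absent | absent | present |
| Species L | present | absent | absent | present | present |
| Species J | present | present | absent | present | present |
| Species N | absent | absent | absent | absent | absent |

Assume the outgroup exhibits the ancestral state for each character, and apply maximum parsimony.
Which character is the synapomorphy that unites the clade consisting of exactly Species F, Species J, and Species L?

Character polarity is set by the outgroup: the derived state is whichever differs from the outgroup's state, so for C3 the derived state is 'absent', and for the remaining characters it is 'present'.
Only Species F, Species J, Species L, and Species V show the derived state 'present' for C1, supporting them as a clade.
C2 (derived state 'present') is unique to Species J (autapomorphy; uninformative for grouping).
C3 (derived state 'absent') is shared by all ingroup taxa — unites the whole ingroup.
C4: derived state 'present' in Species J and Species L only — synapomorphy for {Species J, Species L}.
C5 (derived state 'present') is shared by Species F, Species J, and Species L — a synapomorphy uniting that clade.
Most parsimonious ingroup topology: ((Species V,(Species F,(Species L,Species J))),Species N).
The clade {Species F, Species J, Species L} is supported by C5: its derived state 'present' occurs in exactly those taxa and in no other taxon (including the outgroup).

C5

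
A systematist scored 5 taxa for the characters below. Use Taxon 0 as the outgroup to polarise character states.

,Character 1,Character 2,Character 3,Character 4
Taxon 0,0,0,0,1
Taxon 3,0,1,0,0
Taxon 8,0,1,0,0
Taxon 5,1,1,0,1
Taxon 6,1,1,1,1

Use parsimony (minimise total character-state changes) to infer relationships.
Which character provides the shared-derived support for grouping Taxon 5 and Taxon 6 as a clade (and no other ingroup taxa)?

Character 1

Character polarity is set by the outgroup: the derived state is whichever differs from the outgroup's state, so for Character 4 the derived state is '0', and for the remaining characters it is '1'.
Character 1: derived state '1' in Taxon 5 and Taxon 6 only — synapomorphy for {Taxon 5, Taxon 6}.
Character 2 (derived state '1') is shared by all ingroup taxa — unites the whole ingroup.
Character 3 (derived state '1') is unique to Taxon 6 (autapomorphy; uninformative for grouping).
Character 4 (derived state '0') is shared by Taxon 3 and Taxon 8 — a synapomorphy uniting that clade.
Most parsimonious ingroup topology: ((Taxon 3,Taxon 8),(Taxon 5,Taxon 6)).
The clade {Taxon 5, Taxon 6} is supported by Character 1: its derived state '1' occurs in exactly those taxa and in no other taxon (including the outgroup).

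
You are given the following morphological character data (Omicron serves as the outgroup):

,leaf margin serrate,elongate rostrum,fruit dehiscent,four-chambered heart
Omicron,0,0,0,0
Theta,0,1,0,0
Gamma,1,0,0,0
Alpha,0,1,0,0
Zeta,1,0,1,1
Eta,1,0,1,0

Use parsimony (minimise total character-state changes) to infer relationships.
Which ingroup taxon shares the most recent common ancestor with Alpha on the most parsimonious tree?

The outgroup has state '0' for every character, so '1' is the derived state throughout.
leaf margin serrate (derived state '1') is shared by Eta, Gamma, and Zeta — a synapomorphy uniting that clade.
elongate rostrum (derived state '1') is shared by Alpha and Theta — a synapomorphy uniting that clade.
Only Eta and Zeta show the derived state '1' for fruit dehiscent, supporting them as a clade.
four-chambered heart (derived state '1') is unique to Zeta (autapomorphy; uninformative for grouping).
Most parsimonious ingroup topology: ((Theta,Alpha),(Gamma,(Zeta,Eta))).
Alpha and Theta form a cherry on this tree, so they are sister taxa.

Theta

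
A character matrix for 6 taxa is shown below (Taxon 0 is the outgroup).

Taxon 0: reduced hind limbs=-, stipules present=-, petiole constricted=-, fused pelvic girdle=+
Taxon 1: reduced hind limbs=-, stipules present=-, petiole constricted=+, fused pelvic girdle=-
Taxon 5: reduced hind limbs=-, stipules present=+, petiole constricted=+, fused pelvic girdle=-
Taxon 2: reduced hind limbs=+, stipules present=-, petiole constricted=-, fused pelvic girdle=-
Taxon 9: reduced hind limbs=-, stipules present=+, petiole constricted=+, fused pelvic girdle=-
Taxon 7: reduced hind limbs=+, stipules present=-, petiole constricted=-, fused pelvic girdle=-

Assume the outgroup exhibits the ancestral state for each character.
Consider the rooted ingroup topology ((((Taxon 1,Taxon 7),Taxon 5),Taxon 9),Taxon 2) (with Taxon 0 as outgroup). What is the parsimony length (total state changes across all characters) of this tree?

Map each character onto ((((Taxon 1,Taxon 7),Taxon 5),Taxon 9),Taxon 2) (rooted by Taxon 0) and count the minimum state changes it requires (Fitch parsimony):
reduced hind limbs: 2; stipules present: 2; petiole constricted: 2; fused pelvic girdle: 1.
Total tree length = 7.

7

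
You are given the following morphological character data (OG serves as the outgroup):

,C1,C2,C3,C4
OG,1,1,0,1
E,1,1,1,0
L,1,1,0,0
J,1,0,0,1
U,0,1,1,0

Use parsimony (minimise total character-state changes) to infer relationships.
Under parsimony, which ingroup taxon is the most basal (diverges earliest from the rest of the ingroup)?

J

Character polarity is set by the outgroup: the derived state is whichever differs from the outgroup's state, so for C1, C2, C4 the derived state is '0', and for the remaining characters it is '1'.
C1: derived state '0' in U only — an autapomorphy, so it tells us nothing about relationships among taxa.
C2: derived state '0' in J only — an autapomorphy, so it tells us nothing about relationships among taxa.
C3 (derived state '1') is shared by E and U — a synapomorphy uniting that clade.
Only E, L, and U show the derived state '0' for C4, supporting them as a clade.
Most parsimonious ingroup topology: (((E,U),L),J).
J is sister to the clade containing all other ingroup taxa, so it is the earliest-diverging (most basal) ingroup lineage.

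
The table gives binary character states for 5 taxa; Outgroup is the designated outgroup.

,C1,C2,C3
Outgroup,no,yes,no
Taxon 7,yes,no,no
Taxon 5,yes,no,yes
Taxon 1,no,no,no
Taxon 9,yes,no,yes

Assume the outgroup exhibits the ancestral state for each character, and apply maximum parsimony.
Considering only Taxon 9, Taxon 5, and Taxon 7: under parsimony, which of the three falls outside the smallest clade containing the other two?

Taxon 7

Character polarity is set by the outgroup: the derived state is whichever differs from the outgroup's state, so for C2 the derived state is 'no', and for the remaining characters it is 'yes'.
C1: derived state 'yes' in Taxon 5, Taxon 7, and Taxon 9 only — synapomorphy for {Taxon 5, Taxon 7, Taxon 9}.
C2 (derived state 'no') is shared by all ingroup taxa — unites the whole ingroup.
C3: derived state 'yes' in Taxon 5 and Taxon 9 only — synapomorphy for {Taxon 5, Taxon 9}.
Most parsimonious ingroup topology: ((Taxon 7,(Taxon 5,Taxon 9)),Taxon 1).
Taxon 5 and Taxon 9 share a more recent common ancestor with each other than either does with Taxon 7, so Taxon 7 is the least closely related of the three.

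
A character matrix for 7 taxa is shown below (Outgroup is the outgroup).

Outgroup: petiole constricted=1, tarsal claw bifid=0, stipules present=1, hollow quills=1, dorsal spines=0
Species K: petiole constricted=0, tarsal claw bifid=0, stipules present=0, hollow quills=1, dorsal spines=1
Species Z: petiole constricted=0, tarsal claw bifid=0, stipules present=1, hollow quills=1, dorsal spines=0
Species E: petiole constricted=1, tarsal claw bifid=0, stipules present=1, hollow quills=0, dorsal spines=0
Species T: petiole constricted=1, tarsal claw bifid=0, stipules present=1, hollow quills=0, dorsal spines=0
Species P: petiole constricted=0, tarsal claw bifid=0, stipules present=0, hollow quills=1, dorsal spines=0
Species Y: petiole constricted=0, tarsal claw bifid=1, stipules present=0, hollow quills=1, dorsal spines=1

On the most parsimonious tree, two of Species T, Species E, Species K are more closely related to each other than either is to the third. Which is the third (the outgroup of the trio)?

Character polarity is set by the outgroup: the derived state is whichever differs from the outgroup's state, so for petiole constricted, stipules present, hollow quills the derived state is '0', and for the remaining characters it is '1'.
petiole constricted (derived state '0') is shared by Species K, Species P, Species Y, and Species Z — a synapomorphy uniting that clade.
tarsal claw bifid (derived state '1') is unique to Species Y (autapomorphy; uninformative for grouping).
stipules present: derived state '0' in Species K, Species P, and Species Y only — synapomorphy for {Species K, Species P, Species Y}.
hollow quills: derived state '0' in Species E and Species T only — synapomorphy for {Species E, Species T}.
dorsal spines (derived state '1') is shared by Species K and Species Y — a synapomorphy uniting that clade.
Most parsimonious ingroup topology: ((((Species K,Species Y),Species P),Species Z),(Species E,Species T)).
Species T and Species E share a more recent common ancestor with each other than either does with Species K, so Species K is the least closely related of the three.

Species K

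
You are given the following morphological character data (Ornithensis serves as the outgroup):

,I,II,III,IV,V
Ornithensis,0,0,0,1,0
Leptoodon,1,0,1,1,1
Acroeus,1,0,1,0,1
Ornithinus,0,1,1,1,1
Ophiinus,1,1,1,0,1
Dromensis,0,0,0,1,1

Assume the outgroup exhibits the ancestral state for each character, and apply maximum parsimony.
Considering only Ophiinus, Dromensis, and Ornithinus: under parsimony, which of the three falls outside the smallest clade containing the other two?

Character polarity is set by the outgroup: the derived state is whichever differs from the outgroup's state, so for IV the derived state is '0', and for the remaining characters it is '1'.
I: derived state '1' in Acroeus, Leptoodon, and Ophiinus only — synapomorphy for {Acroeus, Leptoodon, Ophiinus}.
II (state '1') occurs in Ophiinus and Ornithinus but conflicts with the nesting implied by the other characters — most parsimoniously interpreted as homoplasy.
III: derived state '1' in Acroeus, Leptoodon, Ophiinus, and Ornithinus only — synapomorphy for {Acroeus, Leptoodon, Ophiinus, Ornithinus}.
IV (derived state '0') is shared by Acroeus and Ophiinus — a synapomorphy uniting that clade.
All ingroup taxa share the derived state '1' for V; it defines the ingroup but does not resolve relationships within it.
Most parsimonious ingroup topology: (((Leptoodon,(Acroeus,Ophiinus)),Ornithinus),Dromensis).
Ornithinus and Ophiinus share a more recent common ancestor with each other than either does with Dromensis, so Dromensis is the least closely related of the three.

Dromensis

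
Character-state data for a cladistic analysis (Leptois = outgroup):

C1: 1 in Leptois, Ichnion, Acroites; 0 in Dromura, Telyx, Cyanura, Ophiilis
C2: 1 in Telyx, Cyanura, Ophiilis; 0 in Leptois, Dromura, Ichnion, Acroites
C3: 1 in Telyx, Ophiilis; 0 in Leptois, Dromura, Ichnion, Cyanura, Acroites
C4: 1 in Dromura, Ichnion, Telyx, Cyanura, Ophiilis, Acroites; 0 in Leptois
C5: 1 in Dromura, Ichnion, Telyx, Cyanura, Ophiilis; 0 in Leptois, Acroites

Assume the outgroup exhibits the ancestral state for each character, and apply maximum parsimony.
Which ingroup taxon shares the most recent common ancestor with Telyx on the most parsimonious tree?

Ophiilis

Character polarity is set by the outgroup: the derived state is whichever differs from the outgroup's state, so for C1 the derived state is '0', and for the remaining characters it is '1'.
Only Cyanura, Dromura, Ophiilis, and Telyx show the derived state '0' for C1, supporting them as a clade.
Only Cyanura, Ophiilis, and Telyx show the derived state '1' for C2, supporting them as a clade.
Only Ophiilis and Telyx show the derived state '1' for C3, supporting them as a clade.
C4 (derived state '1') is shared by all ingroup taxa — unites the whole ingroup.
C5: derived state '1' in Cyanura, Dromura, Ichnion, Ophiilis, and Telyx only — synapomorphy for {Cyanura, Dromura, Ichnion, Ophiilis, Telyx}.
Most parsimonious ingroup topology: (((Dromura,((Telyx,Ophiilis),Cyanura)),Ichnion),Acroites).
Telyx and Ophiilis form a cherry on this tree, so they are sister taxa.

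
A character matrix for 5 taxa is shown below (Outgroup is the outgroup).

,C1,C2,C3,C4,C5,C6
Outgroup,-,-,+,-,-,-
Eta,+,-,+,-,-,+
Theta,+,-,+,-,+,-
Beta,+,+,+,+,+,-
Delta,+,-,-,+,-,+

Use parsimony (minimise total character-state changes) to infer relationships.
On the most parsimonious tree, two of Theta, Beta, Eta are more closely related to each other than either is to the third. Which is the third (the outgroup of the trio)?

Character polarity is set by the outgroup: the derived state is whichever differs from the outgroup's state, so for C3 the derived state is '-', and for the remaining characters it is '+'.
All ingroup taxa share the derived state '+' for C1; it defines the ingroup but does not resolve relationships within it.
C2 (derived state '+') is unique to Beta (autapomorphy; uninformative for grouping).
C3 (derived state '-') is unique to Delta (autapomorphy; uninformative for grouping).
C4 (state '+') occurs in Beta and Delta but conflicts with the nesting implied by the other characters — most parsimoniously interpreted as homoplasy.
C5 (derived state '+') is shared by Beta and Theta — a synapomorphy uniting that clade.
C6 (derived state '+') is shared by Delta and Eta — a synapomorphy uniting that clade.
Most parsimonious ingroup topology: ((Eta,Delta),(Theta,Beta)).
Theta and Beta share a more recent common ancestor with each other than either does with Eta, so Eta is the least closely related of the three.

Eta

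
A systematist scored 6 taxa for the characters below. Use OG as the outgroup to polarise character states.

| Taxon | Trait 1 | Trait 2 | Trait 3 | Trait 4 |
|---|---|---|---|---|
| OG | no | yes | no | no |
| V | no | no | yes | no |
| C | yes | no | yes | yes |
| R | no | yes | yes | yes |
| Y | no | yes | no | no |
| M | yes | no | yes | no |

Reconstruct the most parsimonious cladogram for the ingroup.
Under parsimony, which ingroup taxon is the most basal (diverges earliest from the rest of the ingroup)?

Character polarity is set by the outgroup: the derived state is whichever differs from the outgroup's state, so for Trait 2 the derived state is 'no', and for the remaining characters it is 'yes'.
Trait 1 (derived state 'yes') is shared by C and M — a synapomorphy uniting that clade.
Trait 2 (derived state 'no') is shared by C, M, and V — a synapomorphy uniting that clade.
Trait 3: derived state 'yes' in C, M, R, and V only — synapomorphy for {C, M, R, V}.
Trait 4 (state 'yes') occurs in C and R but conflicts with the nesting implied by the other characters — most parsimoniously interpreted as homoplasy.
Most parsimonious ingroup topology: (((V,(C,M)),R),Y).
Y is sister to the clade containing all other ingroup taxa, so it is the earliest-diverging (most basal) ingroup lineage.

Y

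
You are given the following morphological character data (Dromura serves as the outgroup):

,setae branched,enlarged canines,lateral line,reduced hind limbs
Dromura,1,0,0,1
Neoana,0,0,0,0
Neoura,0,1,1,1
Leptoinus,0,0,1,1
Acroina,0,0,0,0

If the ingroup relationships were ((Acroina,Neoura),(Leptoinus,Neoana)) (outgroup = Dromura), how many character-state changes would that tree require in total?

Map each character onto ((Acroina,Neoura),(Leptoinus,Neoana)) (rooted by Dromura) and count the minimum state changes it requires (Fitch parsimony):
setae branched: 1; enlarged canines: 1; lateral line: 2; reduced hind limbs: 2.
Total tree length = 6.

6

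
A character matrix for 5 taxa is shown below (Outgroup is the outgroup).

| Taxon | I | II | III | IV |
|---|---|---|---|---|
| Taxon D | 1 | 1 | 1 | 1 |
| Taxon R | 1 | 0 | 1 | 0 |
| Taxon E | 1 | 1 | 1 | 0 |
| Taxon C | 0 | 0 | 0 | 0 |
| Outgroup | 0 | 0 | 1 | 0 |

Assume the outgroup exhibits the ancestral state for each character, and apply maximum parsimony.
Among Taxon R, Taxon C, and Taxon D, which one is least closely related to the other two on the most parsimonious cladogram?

Taxon C

Character polarity is set by the outgroup: the derived state is whichever differs from the outgroup's state, so for III the derived state is '0', and for the remaining characters it is '1'.
I: derived state '1' in Taxon D, Taxon E, and Taxon R only — synapomorphy for {Taxon D, Taxon E, Taxon R}.
II (derived state '1') is shared by Taxon D and Taxon E — a synapomorphy uniting that clade.
III (derived state '0') is unique to Taxon C (autapomorphy; uninformative for grouping).
IV (derived state '1') is unique to Taxon D (autapomorphy; uninformative for grouping).
Most parsimonious ingroup topology: (((Taxon D,Taxon E),Taxon R),Taxon C).
Taxon D and Taxon R share a more recent common ancestor with each other than either does with Taxon C, so Taxon C is the least closely related of the three.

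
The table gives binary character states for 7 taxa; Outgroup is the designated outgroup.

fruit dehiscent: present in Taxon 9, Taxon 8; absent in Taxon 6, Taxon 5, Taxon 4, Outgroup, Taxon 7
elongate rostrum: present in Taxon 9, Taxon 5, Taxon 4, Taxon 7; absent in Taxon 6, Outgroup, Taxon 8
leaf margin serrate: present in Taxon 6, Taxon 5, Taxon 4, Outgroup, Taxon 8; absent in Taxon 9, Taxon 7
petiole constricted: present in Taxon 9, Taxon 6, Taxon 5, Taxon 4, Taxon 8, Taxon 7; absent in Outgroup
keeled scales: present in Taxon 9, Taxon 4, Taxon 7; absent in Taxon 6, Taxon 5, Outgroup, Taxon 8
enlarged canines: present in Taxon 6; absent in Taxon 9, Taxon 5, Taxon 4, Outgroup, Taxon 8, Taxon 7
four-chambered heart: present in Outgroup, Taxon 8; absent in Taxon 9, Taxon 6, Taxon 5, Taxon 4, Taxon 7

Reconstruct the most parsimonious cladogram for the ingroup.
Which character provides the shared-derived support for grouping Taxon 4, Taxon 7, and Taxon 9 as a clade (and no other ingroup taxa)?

keeled scales

Character polarity is set by the outgroup: the derived state is whichever differs from the outgroup's state, so for leaf margin serrate, four-chambered heart the derived state is 'absent', and for the remaining characters it is 'present'.
fruit dehiscent groups Taxon 8 and Taxon 9, which is incompatible with the clades supported by the remaining characters; treating it as convergent (homoplasy) costs fewer steps than any alternative tree.
elongate rostrum (derived state 'present') is shared by Taxon 4, Taxon 5, Taxon 7, and Taxon 9 — a synapomorphy uniting that clade.
Only Taxon 7 and Taxon 9 show the derived state 'absent' for leaf margin serrate, supporting them as a clade.
petiole constricted (derived state 'present') is shared by all ingroup taxa — unites the whole ingroup.
keeled scales: derived state 'present' in Taxon 4, Taxon 7, and Taxon 9 only — synapomorphy for {Taxon 4, Taxon 7, Taxon 9}.
enlarged canines: derived state 'present' in Taxon 6 only — an autapomorphy, so it tells us nothing about relationships among taxa.
four-chambered heart (derived state 'absent') is shared by Taxon 4, Taxon 5, Taxon 6, Taxon 7, and Taxon 9 — a synapomorphy uniting that clade.
Most parsimonious ingroup topology: ((((Taxon 4,(Taxon 9,Taxon 7)),Taxon 5),Taxon 6),Taxon 8).
The clade {Taxon 4, Taxon 7, Taxon 9} is supported by keeled scales: its derived state 'present' occurs in exactly those taxa and in no other taxon (including the outgroup).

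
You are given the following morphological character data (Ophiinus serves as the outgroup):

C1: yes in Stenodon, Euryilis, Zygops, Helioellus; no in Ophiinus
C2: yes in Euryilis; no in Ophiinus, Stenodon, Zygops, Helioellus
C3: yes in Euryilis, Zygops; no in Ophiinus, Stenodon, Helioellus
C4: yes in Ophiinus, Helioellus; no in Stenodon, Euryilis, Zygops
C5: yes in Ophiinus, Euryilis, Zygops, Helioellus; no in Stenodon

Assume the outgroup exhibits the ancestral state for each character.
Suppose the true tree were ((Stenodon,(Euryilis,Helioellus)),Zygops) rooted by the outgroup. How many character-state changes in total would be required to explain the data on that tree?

Map each character onto ((Stenodon,(Euryilis,Helioellus)),Zygops) (rooted by Ophiinus) and count the minimum state changes it requires (Fitch parsimony):
C1: 1; C2: 1; C3: 2; C4: 2; C5: 1.
Total tree length = 7.

7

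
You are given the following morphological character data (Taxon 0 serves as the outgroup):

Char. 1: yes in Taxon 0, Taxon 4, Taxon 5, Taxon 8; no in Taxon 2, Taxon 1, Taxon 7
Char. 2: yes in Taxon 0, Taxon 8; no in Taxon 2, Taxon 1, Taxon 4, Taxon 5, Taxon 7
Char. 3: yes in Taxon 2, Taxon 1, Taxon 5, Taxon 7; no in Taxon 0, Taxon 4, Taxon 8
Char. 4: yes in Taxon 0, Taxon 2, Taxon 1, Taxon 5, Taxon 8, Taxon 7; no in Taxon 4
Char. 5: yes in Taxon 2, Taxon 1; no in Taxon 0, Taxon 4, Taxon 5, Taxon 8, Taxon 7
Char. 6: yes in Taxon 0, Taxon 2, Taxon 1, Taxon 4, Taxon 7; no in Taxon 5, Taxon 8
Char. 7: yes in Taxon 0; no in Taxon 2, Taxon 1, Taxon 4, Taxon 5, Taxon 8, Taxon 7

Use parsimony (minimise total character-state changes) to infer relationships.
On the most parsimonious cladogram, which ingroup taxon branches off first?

Character polarity is set by the outgroup: the derived state is whichever differs from the outgroup's state, so for Char. 1, Char. 2, Char. 4, Char. 6, Char. 7 the derived state is 'no', and for the remaining characters it is 'yes'.
Char. 1: derived state 'no' in Taxon 1, Taxon 2, and Taxon 7 only — synapomorphy for {Taxon 1, Taxon 2, Taxon 7}.
Char. 2 (derived state 'no') is shared by Taxon 1, Taxon 2, Taxon 4, Taxon 5, and Taxon 7 — a synapomorphy uniting that clade.
Char. 3 (derived state 'yes') is shared by Taxon 1, Taxon 2, Taxon 5, and Taxon 7 — a synapomorphy uniting that clade.
Char. 4 (derived state 'no') is unique to Taxon 4 (autapomorphy; uninformative for grouping).
Only Taxon 1 and Taxon 2 show the derived state 'yes' for Char. 5, supporting them as a clade.
Char. 6 (state 'no') occurs in Taxon 5 and Taxon 8 but conflicts with the nesting implied by the other characters — most parsimoniously interpreted as homoplasy.
Char. 7 (derived state 'no') is shared by all ingroup taxa — unites the whole ingroup.
Most parsimonious ingroup topology: (((((Taxon 2,Taxon 1),Taxon 7),Taxon 5),Taxon 4),Taxon 8).
Taxon 8 is sister to the clade containing all other ingroup taxa, so it is the earliest-diverging (most basal) ingroup lineage.

Taxon 8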